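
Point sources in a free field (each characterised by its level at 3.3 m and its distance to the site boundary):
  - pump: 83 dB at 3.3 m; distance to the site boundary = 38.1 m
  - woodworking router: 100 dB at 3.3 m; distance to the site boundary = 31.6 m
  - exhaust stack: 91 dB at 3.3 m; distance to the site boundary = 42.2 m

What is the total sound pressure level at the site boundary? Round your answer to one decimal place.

80.7 dB

Apply inverse-square spreading to bring every level to the receiver, then sum 10^(L/10).
pump: 83 − 20·log₁₀(38.1/3.3) = 83 − 21.25 = 61.75 dB.
woodworking router: 100 − 20·log₁₀(31.6/3.3) = 100 − 19.62 = 80.38 dB.
exhaust stack: 91 − 20·log₁₀(42.2/3.3) = 91 − 22.14 = 68.86 dB.
Σ 10^(L/10) = 1.183e+08 → L_total = 10·log₁₀(1.183e+08) = 80.73 dB.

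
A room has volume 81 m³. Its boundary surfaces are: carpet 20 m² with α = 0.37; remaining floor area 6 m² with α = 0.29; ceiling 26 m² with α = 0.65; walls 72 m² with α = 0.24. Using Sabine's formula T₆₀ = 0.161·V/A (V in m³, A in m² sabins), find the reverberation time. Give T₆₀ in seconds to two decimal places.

A = Σ Sᵢαᵢ = 20·0.37 + 6·0.29 + 26·0.65 + 72·0.24 = 43.32 m².
T₆₀ = 0.161 × 81 / 43.32 = 0.301 s.

0.30 s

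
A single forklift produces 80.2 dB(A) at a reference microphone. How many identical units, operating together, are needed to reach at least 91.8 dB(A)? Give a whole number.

15

N identical sources give L₁ + 10·log₁₀ N, so require 10·log₁₀ N ≥ 91.8 − 80.2 = 11.6 dB.
N ≥ 10^(11.6/10) = 14.454, so N = 15.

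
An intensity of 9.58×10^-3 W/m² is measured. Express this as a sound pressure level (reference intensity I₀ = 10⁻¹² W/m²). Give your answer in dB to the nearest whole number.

100 dB

I/I₀ = 9.58×10^-3/10⁻¹² = 9.58×10^9, and L = 10·log₁₀(I/I₀).
L = 10·(0.9814 + 9) = 99.81 dB.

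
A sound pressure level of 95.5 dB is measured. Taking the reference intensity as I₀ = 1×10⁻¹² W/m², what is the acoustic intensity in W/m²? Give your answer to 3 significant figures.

I = I₀·10^(L/10) = 10⁻¹² × 10^(95.5/10) = 10^(-2.450).

0.00355 W/m²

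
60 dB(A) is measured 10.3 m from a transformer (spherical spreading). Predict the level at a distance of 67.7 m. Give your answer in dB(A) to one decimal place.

For a point source, L₂ = L₁ − 20·log₁₀(r₂/r₁).
L₂ = 60 − 20·log₁₀(67.7/10.3) = 60 − 16.355 = 43.64 dB(A).

43.6 dB(A)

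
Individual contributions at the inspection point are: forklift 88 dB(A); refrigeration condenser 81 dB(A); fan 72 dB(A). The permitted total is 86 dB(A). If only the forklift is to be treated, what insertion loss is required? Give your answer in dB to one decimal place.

3.9 dB

Fixed contribution from the other sources: Σ 10^(L/10) = 10^(81/10) + 10^(72/10) = 1.417e+08 (81.51 dB(A)).
The limit corresponds to 10^(86/10) = 3.981e+08; subtracting the fixed part leaves 2.564e+08 for the forklift, i.e. 84.09 dB(A).
So the forklift must be reduced from 88 to 84.09 dB(A): IL = 3.91 dB.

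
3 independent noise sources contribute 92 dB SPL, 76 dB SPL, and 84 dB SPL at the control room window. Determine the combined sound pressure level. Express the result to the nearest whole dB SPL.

93 dB SPL

Incoherent sources combine by intensity addition: L_total = 10·log₁₀(Σ 10^(L_i/10)).
Σ 10^(L/10) = 10^(92/10) + 10^(76/10) + 10^(84/10) = 1.876e+09.
L_total = 10·log₁₀(1.876e+09) = 92.73 dB SPL.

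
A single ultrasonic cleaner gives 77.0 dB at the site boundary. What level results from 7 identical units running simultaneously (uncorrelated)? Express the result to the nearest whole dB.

85 dB

With 7 equal, uncorrelated contributions the intensity is 7× that of one unit, giving a rise of 10·log₁₀ 7.
L_total = 77.0 + 10·log₁₀(7) = 77.0 + 8.451 = 85.45 dB.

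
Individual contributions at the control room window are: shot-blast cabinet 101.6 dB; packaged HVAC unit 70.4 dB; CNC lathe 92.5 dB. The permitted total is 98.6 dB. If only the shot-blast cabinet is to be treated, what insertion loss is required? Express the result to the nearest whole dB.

The untreated sources together contribute 10^(70.4/10) + 10^(92.5/10) = 1.789e+09, i.e. 92.53 dB.
To meet 98.6 dB overall, the treated shot-blast cabinet may contribute at most 10^(98.6/10) − 1.789e+09 = 5.455e+09, i.e. 97.37 dB.
Required insertion loss = 101.6 − 97.37 = 4.23 dB.

4 dB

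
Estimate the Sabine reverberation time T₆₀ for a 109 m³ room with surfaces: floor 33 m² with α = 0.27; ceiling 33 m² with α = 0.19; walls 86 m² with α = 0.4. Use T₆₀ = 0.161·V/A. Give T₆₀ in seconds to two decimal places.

0.35 s

Total absorption A = 33·0.27 + 33·0.19 + 86·0.4 = 49.58 m² sabins.
T₆₀ = 0.161·V/A = 0.161·109/49.58 = 0.354 s.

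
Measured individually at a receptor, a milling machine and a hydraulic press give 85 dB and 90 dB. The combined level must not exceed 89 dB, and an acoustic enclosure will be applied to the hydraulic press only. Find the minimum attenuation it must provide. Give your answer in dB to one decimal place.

3.2 dB

The untreated sources together contribute 10^(85/10) = 3.162e+08, i.e. 85.00 dB.
To meet 89 dB overall, the treated hydraulic press may contribute at most 10^(89/10) − 3.162e+08 = 4.781e+08, i.e. 86.80 dB.
Required insertion loss = 90 − 86.80 = 3.20 dB.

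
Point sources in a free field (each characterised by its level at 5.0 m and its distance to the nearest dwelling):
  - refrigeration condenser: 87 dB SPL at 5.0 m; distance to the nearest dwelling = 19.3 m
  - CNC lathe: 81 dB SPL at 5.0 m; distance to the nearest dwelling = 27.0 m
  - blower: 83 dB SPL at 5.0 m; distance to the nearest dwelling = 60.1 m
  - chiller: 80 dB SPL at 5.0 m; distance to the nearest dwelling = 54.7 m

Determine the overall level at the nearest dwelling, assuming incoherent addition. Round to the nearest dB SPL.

Propagate each source to the receiver with L = L_ref − 20·log₁₀(r/r_ref), then add intensities.
refrigeration condenser: 87 − 20·log₁₀(19.3/5.0) = 87 − 11.73 = 75.27 dB SPL.
CNC lathe: 81 − 20·log₁₀(27.0/5.0) = 81 − 14.65 = 66.35 dB SPL.
blower: 83 − 20·log₁₀(60.1/5.0) = 83 − 21.60 = 61.40 dB SPL.
chiller: 80 − 20·log₁₀(54.7/5.0) = 80 − 20.78 = 59.22 dB SPL.
Σ 10^(L/10) = 4.017e+07 → L_total = 10·log₁₀(4.017e+07) = 76.04 dB SPL.

76 dB SPL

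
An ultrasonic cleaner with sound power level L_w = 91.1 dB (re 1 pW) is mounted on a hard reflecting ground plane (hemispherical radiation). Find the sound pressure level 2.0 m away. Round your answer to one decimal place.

77.1 dB

Free-field hemispherical radiation: L_p = L_w − 10·log₁₀(2π·r²), r = 2.0 m.
2π·r² = 25.13 m², 10·log₁₀ of that is 14.002 dB.
L_p = 91.1 − 14.002 = 77.10 dB.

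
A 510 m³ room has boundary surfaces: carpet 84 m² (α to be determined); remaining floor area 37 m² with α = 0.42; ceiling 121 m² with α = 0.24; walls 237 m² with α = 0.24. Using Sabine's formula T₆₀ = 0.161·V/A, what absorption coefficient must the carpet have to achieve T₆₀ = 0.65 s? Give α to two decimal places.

Required total absorption A = 0.161·510/0.65 = 126.32 m².
Absorption from the other surfaces = 37·0.42 + 121·0.24 + 237·0.24 = 101.46 m², so the carpet must supply 24.86 m² over 84 m².
α = 24.86/84 = 0.296.

0.30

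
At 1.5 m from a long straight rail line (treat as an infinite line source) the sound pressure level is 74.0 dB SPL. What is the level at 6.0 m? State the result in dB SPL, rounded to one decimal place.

For a line source, L₂ = L₁ − 10·log₁₀(r₂/r₁).
L₂ = 74.0 − 10·log₁₀(6.0/1.5) = 74.0 − 6.021 = 67.98 dB SPL.

68.0 dB SPL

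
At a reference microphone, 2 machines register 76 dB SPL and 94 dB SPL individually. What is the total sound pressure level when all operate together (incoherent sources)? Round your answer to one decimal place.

For uncorrelated sources the intensities add, so convert each level to linear form, sum, and take 10·log₁₀ of the total.
Σ 10^(L/10) = 10^(76/10) + 10^(94/10) = 2.552e+09.
L_total = 10·log₁₀(2.552e+09) = 94.07 dB SPL.

94.1 dB SPL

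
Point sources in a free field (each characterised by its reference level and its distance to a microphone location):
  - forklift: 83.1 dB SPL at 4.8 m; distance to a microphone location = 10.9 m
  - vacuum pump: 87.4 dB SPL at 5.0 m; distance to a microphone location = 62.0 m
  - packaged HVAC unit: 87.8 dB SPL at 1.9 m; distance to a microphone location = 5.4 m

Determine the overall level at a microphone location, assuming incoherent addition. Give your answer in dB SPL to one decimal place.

First find each source's level at the receiver (point-source: −20·log₁₀(r/r_ref)), then combine on an intensity basis.
forklift: 83.1 − 20·log₁₀(10.9/4.8) = 83.1 − 7.12 = 75.98 dB SPL.
vacuum pump: 87.4 − 20·log₁₀(62.0/5.0) = 87.4 − 21.87 = 65.53 dB SPL.
packaged HVAC unit: 87.8 − 20·log₁₀(5.4/1.9) = 87.8 − 9.07 = 78.73 dB SPL.
Σ 10^(L/10) = 1.178e+08 → L_total = 10·log₁₀(1.178e+08) = 80.71 dB SPL.

80.7 dB SPL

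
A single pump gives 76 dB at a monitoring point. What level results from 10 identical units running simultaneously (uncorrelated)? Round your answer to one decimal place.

N identical incoherent sources raise the level by 10·log₁₀ N.
L_total = 76 + 10·log₁₀(10) = 76 + 10.000 = 86.00 dB.

86.0 dB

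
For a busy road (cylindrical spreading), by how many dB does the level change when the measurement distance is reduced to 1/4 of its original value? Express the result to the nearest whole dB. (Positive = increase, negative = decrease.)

With cylindrical spreading the level changes by −10·log₁₀(r₂/r₁).
ΔL = −10·log₁₀(0.25) = +6.02 dB.

+6 dB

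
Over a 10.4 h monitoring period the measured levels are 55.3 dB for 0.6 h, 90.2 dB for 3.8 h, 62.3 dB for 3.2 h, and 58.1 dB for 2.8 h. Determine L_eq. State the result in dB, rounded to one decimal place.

The energy average is taken in the linear domain: L_eq = 10·log₁₀[(Σ tᵢ·10^(Lᵢ/10))/T], T = 10.4 h.
Σ tᵢ·10^(Lᵢ/10) = 0.6·10^(55.3/10) + 3.8·10^(90.2/10) + 3.2·10^(62.3/10) + 2.8·10^(58.1/10) = 3.987e+09.
L_eq = 10·log₁₀(3.987e+09/10.4) = 85.84 dB.

85.8 dB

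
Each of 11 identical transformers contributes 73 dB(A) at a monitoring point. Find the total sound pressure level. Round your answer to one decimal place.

83.4 dB(A)

N identical incoherent sources raise the level by 10·log₁₀ N.
L_total = 73 + 10·log₁₀(11) = 73 + 10.414 = 83.41 dB(A).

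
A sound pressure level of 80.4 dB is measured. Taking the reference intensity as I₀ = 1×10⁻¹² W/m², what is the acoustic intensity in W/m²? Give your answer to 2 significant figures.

0.00011 W/m²

I = I₀·10^(L/10) = 10⁻¹² × 10^(80.4/10) = 10^(-3.960).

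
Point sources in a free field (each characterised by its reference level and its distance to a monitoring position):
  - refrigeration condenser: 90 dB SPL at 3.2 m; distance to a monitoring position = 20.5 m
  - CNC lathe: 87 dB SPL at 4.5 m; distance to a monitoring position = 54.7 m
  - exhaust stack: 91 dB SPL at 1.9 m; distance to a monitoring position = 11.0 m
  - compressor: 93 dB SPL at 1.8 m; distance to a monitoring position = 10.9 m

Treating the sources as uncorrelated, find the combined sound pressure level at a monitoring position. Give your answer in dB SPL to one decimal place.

80.8 dB SPL

First find each source's level at the receiver (point-source: −20·log₁₀(r/r_ref)), then combine on an intensity basis.
refrigeration condenser: 90 − 20·log₁₀(20.5/3.2) = 90 − 16.13 = 73.87 dB SPL.
CNC lathe: 87 − 20·log₁₀(54.7/4.5) = 87 − 21.70 = 65.30 dB SPL.
exhaust stack: 91 − 20·log₁₀(11.0/1.9) = 91 − 15.25 = 75.75 dB SPL.
compressor: 93 − 20·log₁₀(10.9/1.8) = 93 − 15.64 = 77.36 dB SPL.
Σ 10^(L/10) = 1.197e+08 → L_total = 10·log₁₀(1.197e+08) = 80.78 dB SPL.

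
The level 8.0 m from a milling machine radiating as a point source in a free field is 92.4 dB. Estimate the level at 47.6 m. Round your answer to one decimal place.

76.9 dB

Point-source attenuation: ΔL = 20·log₁₀(r₂/r₁) = 20·log₁₀(47.6/8.0) = 15.490 dB.
L₂ = 92.4 − 20·log₁₀(47.6/8.0) = 92.4 − 15.490 = 76.91 dB.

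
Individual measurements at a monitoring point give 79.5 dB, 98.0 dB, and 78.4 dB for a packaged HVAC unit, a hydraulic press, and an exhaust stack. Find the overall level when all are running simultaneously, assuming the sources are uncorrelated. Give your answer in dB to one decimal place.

For uncorrelated sources the intensities add, so convert each level to linear form, sum, and take 10·log₁₀ of the total.
Σ 10^(L/10) = 10^(79.5/10) + 10^(98.0/10) + 10^(78.4/10) = 6.468e+09.
L_total = 10·log₁₀(6.468e+09) = 98.11 dB.

98.1 dB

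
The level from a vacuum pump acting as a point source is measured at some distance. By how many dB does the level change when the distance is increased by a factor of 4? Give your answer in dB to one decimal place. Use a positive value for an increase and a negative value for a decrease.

A point source loses 6 dB per doubling of distance; generally ΔL = −20·log₁₀(r₂/r₁).
ΔL = −20·log₁₀(4) = -12.04 dB.

-12.0 dB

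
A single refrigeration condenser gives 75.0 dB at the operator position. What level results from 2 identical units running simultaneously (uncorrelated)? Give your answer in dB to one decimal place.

78.0 dB

N identical incoherent sources raise the level by 10·log₁₀ N.
L_total = 75.0 + 10·log₁₀(2) = 75.0 + 3.010 = 78.01 dB.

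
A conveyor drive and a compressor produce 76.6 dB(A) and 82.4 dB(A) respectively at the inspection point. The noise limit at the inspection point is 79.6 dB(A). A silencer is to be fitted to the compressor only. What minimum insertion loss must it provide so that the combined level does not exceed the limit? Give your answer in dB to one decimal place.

5.8 dB

The untreated sources together contribute 10^(76.6/10) = 4.571e+07, i.e. 76.60 dB(A).
To meet 79.6 dB(A) overall, the treated compressor may contribute at most 10^(79.6/10) − 4.571e+07 = 4.549e+07, i.e. 76.58 dB(A).
So the compressor must be reduced from 82.4 to 76.58 dB(A): IL = 5.82 dB.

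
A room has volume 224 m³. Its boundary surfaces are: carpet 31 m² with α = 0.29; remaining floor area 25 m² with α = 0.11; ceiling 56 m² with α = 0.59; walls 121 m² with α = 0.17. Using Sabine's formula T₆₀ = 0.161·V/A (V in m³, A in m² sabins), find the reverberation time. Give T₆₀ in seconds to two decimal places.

A = Σ Sᵢαᵢ = 31·0.29 + 25·0.11 + 56·0.59 + 121·0.17 = 65.35 m².
T₆₀ = 0.161·V/A = 0.161·224/65.35 = 0.552 s.

0.55 s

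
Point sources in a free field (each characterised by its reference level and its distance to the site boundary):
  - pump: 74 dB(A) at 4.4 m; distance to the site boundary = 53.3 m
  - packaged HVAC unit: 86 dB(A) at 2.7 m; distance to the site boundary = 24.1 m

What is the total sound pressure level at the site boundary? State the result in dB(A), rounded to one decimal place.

67.1 dB(A)

Propagate each source to the receiver with L = L_ref − 20·log₁₀(r/r_ref), then add intensities.
pump: 74 − 20·log₁₀(53.3/4.4) = 74 − 21.67 = 52.33 dB(A).
packaged HVAC unit: 86 − 20·log₁₀(24.1/2.7) = 86 − 19.01 = 66.99 dB(A).
Σ 10^(L/10) = 5.168e+06 → L_total = 10·log₁₀(5.168e+06) = 67.13 dB(A).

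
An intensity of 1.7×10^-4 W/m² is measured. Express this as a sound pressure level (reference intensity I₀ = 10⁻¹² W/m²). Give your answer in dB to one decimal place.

L = 10·log₁₀(I/I₀) = 10·log₁₀(1.7×10^-4/10⁻¹²) = 10·log₁₀(1.7×10^8).
L = 10·(0.2304 + 8) = 82.30 dB.

82.3 dB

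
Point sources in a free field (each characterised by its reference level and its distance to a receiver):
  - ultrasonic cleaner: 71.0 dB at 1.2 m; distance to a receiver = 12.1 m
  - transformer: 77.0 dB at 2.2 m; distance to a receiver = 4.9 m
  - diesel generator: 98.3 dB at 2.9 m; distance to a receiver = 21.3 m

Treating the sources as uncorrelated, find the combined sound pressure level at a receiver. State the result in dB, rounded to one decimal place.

Propagate each source to the receiver with L = L_ref − 20·log₁₀(r/r_ref), then add intensities.
ultrasonic cleaner: 71.0 − 20·log₁₀(12.1/1.2) = 71.0 − 20.07 = 50.93 dB.
transformer: 77.0 − 20·log₁₀(4.9/2.2) = 77.0 − 6.96 = 70.04 dB.
diesel generator: 98.3 − 20·log₁₀(21.3/2.9) = 98.3 − 17.32 = 80.98 dB.
Σ 10^(L/10) = 1.356e+08 → L_total = 10·log₁₀(1.356e+08) = 81.32 dB.

81.3 dB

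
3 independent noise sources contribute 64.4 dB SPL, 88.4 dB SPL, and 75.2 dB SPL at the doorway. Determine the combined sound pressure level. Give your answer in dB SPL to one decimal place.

88.6 dB SPL

For uncorrelated sources the intensities add, so convert each level to linear form, sum, and take 10·log₁₀ of the total.
Σ 10^(L/10) = 10^(64.4/10) + 10^(88.4/10) + 10^(75.2/10) = 7.277e+08.
L_total = 10·log₁₀(7.277e+08) = 88.62 dB SPL.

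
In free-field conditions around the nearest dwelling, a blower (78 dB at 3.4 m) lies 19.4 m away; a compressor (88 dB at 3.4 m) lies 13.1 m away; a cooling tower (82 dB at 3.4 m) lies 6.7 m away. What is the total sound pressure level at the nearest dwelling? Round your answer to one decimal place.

First find each source's level at the receiver (point-source: −20·log₁₀(r/r_ref)), then combine on an intensity basis.
blower: 78 − 20·log₁₀(19.4/3.4) = 78 − 15.13 = 62.87 dB.
compressor: 88 − 20·log₁₀(13.1/3.4) = 88 − 11.72 = 76.28 dB.
cooling tower: 82 − 20·log₁₀(6.7/3.4) = 82 − 5.89 = 76.11 dB.
Σ 10^(L/10) = 8.525e+07 → L_total = 10·log₁₀(8.525e+07) = 79.31 dB.

79.3 dB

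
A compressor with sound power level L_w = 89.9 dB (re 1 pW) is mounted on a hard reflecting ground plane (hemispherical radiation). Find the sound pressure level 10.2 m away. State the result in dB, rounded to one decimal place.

Free-field hemispherical radiation: L_p = L_w − 10·log₁₀(2π·r²), r = 10.2 m.
2π·r² = 653.7 m², 10·log₁₀ of that is 28.154 dB.
L_p = 89.9 − 28.154 = 61.75 dB.

61.7 dB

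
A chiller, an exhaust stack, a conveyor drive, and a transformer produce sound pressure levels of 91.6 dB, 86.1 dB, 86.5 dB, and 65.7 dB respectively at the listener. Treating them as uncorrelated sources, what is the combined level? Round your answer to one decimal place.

For uncorrelated sources the intensities add, so convert each level to linear form, sum, and take 10·log₁₀ of the total.
Σ 10^(L/10) = 10^(91.6/10) + 10^(86.1/10) + 10^(86.5/10) + 10^(65.7/10) = 2.303e+09.
L_total = 10·log₁₀(2.303e+09) = 93.62 dB.

93.6 dB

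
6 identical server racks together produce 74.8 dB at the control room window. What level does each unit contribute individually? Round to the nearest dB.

For N identical incoherent sources L_total = L₁ + 10·log₁₀ N, so L₁ = 74.8 − 10·log₁₀(6) = 74.8 − 7.782.

67 dB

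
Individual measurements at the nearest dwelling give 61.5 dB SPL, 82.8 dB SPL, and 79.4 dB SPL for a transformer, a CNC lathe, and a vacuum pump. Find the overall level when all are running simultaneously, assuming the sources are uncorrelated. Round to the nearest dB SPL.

84 dB SPL

For uncorrelated sources the intensities add, so convert each level to linear form, sum, and take 10·log₁₀ of the total.
Σ 10^(L/10) = 10^(61.5/10) + 10^(82.8/10) + 10^(79.4/10) = 2.791e+08.
L_total = 10·log₁₀(2.791e+08) = 84.46 dB SPL.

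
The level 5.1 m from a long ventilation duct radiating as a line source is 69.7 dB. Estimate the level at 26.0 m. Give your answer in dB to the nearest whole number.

63 dB

Line-source attenuation: ΔL = 10·log₁₀(r₂/r₁) = 10·log₁₀(26.0/5.1) = 7.074 dB.
L₂ = 69.7 − 10·log₁₀(26.0/5.1) = 69.7 − 7.074 = 62.63 dB.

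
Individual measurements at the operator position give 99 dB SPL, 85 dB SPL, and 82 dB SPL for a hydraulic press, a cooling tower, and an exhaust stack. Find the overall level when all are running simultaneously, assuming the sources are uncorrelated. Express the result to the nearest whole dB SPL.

99 dB SPL

Incoherent sources combine by intensity addition: L_total = 10·log₁₀(Σ 10^(L_i/10)).
Σ 10^(L/10) = 10^(99/10) + 10^(85/10) + 10^(82/10) = 8.418e+09.
L_total = 10·log₁₀(8.418e+09) = 99.25 dB SPL.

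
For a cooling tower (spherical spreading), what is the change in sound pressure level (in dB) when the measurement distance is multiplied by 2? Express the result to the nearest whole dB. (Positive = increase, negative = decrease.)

Point-source spreading: ΔL = −20·log₁₀(r₂/r₁).
ΔL = −20·log₁₀(2) = -6.02 dB.

-6 dB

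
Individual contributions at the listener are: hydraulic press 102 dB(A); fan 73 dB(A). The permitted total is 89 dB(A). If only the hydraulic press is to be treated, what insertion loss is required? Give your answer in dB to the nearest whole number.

Fixed contribution from the other source: Σ 10^(L/10) = 10^(73/10) = 1.995e+07 (73.00 dB(A)).
The limit corresponds to 10^(89/10) = 7.943e+08; subtracting the fixed part leaves 7.744e+08 for the hydraulic press, i.e. 88.89 dB(A).
So the hydraulic press must be reduced from 102 to 88.89 dB(A): IL = 13.11 dB.

13 dB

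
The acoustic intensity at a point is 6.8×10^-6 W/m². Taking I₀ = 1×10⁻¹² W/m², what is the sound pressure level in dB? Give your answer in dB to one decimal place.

68.3 dB

L = 10·log₁₀(I/I₀) = 10·log₁₀(6.8×10^-6/10⁻¹²) = 10·log₁₀(6.8×10^6).
L = 10·(0.8325 + 6) = 68.33 dB.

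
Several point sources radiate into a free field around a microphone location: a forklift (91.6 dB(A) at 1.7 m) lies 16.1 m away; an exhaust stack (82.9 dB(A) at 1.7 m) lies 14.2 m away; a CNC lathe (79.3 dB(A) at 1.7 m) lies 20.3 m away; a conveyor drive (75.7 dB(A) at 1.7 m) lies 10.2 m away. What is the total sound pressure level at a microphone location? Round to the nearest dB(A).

73 dB(A)

First find each source's level at the receiver (point-source: −20·log₁₀(r/r_ref)), then combine on an intensity basis.
forklift: 91.6 − 20·log₁₀(16.1/1.7) = 91.6 − 19.53 = 72.07 dB(A).
exhaust stack: 82.9 − 20·log₁₀(14.2/1.7) = 82.9 − 18.44 = 64.46 dB(A).
CNC lathe: 79.3 − 20·log₁₀(20.3/1.7) = 79.3 − 21.54 = 57.76 dB(A).
conveyor drive: 75.7 − 20·log₁₀(10.2/1.7) = 75.7 − 15.56 = 60.14 dB(A).
Σ 10^(L/10) = 2.054e+07 → L_total = 10·log₁₀(2.054e+07) = 73.13 dB(A).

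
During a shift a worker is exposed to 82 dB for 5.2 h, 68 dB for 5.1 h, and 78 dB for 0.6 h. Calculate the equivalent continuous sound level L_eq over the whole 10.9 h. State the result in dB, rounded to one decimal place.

The energy average is taken in the linear domain: L_eq = 10·log₁₀[(Σ tᵢ·10^(Lᵢ/10))/T], T = 10.9 h.
Σ tᵢ·10^(Lᵢ/10) = 5.2·10^(82/10) + 5.1·10^(68/10) + 0.6·10^(78/10) = 8.942e+08.
L_eq = 10·log₁₀(8.942e+08/10.9) = 79.14 dB.

79.1 dB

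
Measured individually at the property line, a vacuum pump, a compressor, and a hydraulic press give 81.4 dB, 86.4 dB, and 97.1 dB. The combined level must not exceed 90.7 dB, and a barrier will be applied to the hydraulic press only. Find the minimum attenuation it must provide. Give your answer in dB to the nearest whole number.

Everything except the hydraulic press sums to 10^(81.4/10) + 10^(86.4/10) = 5.746e+08 in linear terms, 87.59 dB.
To meet 90.7 dB overall, the treated hydraulic press may contribute at most 10^(90.7/10) − 5.746e+08 = 6.003e+08, i.e. 87.78 dB.
So the hydraulic press must be reduced from 97.1 to 87.78 dB: IL = 9.32 dB.

9 dB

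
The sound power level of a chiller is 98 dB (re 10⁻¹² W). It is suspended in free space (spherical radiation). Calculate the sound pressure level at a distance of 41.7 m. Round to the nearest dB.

55 dB

The power spreads over a sphere of area 4π·r², so L_p = L_w − 10·log₁₀(4π·r²).
4π·r² = 2.185e+04 m², 10·log₁₀ of that is 43.395 dB.
L_p = 98 − 43.395 = 54.61 dB.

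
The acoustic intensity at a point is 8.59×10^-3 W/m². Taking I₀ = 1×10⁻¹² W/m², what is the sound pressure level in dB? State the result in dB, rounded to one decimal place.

99.3 dB

L = 10·log₁₀(I/I₀) = 10·log₁₀(8.59×10^-3/10⁻¹²) = 10·log₁₀(8.59×10^9).
L = 10·(0.9340 + 9) = 99.34 dB.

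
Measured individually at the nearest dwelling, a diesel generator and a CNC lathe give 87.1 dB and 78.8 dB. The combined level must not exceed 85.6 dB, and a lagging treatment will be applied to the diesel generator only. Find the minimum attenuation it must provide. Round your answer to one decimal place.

Everything except the diesel generator sums to 10^(78.8/10) = 7.586e+07 in linear terms, 78.80 dB.
To meet 85.6 dB overall, the treated diesel generator may contribute at most 10^(85.6/10) − 7.586e+07 = 2.872e+08, i.e. 84.58 dB.
Required insertion loss = 87.1 − 84.58 = 2.52 dB.

2.5 dB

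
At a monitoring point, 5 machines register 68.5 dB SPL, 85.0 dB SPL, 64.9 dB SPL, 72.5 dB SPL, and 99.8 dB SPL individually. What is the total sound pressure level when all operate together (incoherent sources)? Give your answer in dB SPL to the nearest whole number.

100 dB SPL

For uncorrelated sources the intensities add, so convert each level to linear form, sum, and take 10·log₁₀ of the total.
Σ 10^(L/10) = 10^(68.5/10) + 10^(85.0/10) + 10^(64.9/10) + 10^(72.5/10) + 10^(99.8/10) = 9.894e+09.
L_total = 10·log₁₀(9.894e+09) = 99.95 dB SPL.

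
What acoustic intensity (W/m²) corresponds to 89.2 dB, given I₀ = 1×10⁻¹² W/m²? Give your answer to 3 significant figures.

0.000832 W/m²

L = 10·log₁₀(I/I₀) ⇒ I = I₀·10^(L/10) = 10⁻¹² × 10^8.92.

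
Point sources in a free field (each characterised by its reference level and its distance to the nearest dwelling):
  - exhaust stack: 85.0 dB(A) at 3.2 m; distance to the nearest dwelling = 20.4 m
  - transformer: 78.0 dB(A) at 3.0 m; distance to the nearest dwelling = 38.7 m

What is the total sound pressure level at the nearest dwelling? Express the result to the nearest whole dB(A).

Propagate each source to the receiver with L = L_ref − 20·log₁₀(r/r_ref), then add intensities.
exhaust stack: 85.0 − 20·log₁₀(20.4/3.2) = 85.0 − 16.09 = 68.91 dB(A).
transformer: 78.0 − 20·log₁₀(38.7/3.0) = 78.0 − 22.21 = 55.79 dB(A).
Σ 10^(L/10) = 8.160e+06 → L_total = 10·log₁₀(8.160e+06) = 69.12 dB(A).

69 dB(A)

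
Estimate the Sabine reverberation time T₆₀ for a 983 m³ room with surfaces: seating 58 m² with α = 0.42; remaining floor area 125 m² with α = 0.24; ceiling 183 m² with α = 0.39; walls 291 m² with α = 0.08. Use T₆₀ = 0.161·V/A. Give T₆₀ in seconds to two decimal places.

1.06 s

A = Σ Sᵢαᵢ = 58·0.42 + 125·0.24 + 183·0.39 + 291·0.08 = 149.01 m².
T₆₀ = 0.161·V/A = 0.161·983/149.01 = 1.062 s.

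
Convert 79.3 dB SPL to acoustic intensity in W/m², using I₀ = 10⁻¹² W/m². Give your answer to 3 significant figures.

L = 10·log₁₀(I/I₀) ⇒ I = I₀·10^(L/10) = 10⁻¹² × 10^7.93.

8.51e-05 W/m²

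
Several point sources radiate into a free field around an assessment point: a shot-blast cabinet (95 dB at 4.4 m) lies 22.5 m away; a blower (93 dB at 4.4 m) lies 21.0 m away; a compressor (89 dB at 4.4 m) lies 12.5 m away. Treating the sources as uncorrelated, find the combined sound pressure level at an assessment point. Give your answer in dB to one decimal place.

Propagate each source to the receiver with L = L_ref − 20·log₁₀(r/r_ref), then add intensities.
shot-blast cabinet: 95 − 20·log₁₀(22.5/4.4) = 95 − 14.17 = 80.83 dB.
blower: 93 − 20·log₁₀(21.0/4.4) = 93 − 13.58 = 79.42 dB.
compressor: 89 − 20·log₁₀(12.5/4.4) = 89 − 9.07 = 79.93 dB.
Σ 10^(L/10) = 3.069e+08 → L_total = 10·log₁₀(3.069e+08) = 84.87 dB.

84.9 dB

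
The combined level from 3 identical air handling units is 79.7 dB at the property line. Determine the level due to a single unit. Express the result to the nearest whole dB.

For N identical incoherent sources L_total = L₁ + 10·log₁₀ N, so L₁ = 79.7 − 10·log₁₀(3) = 79.7 − 4.771.

75 dB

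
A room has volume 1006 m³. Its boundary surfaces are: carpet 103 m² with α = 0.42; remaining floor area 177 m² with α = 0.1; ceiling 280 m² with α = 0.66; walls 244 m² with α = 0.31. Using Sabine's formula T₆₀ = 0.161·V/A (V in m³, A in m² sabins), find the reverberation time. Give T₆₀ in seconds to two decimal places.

Total absorption A = 103·0.42 + 177·0.1 + 280·0.66 + 244·0.31 = 321.40 m² sabins.
T₆₀ = 0.161·V/A = 0.161·1006/321.40 = 0.504 s.

0.50 s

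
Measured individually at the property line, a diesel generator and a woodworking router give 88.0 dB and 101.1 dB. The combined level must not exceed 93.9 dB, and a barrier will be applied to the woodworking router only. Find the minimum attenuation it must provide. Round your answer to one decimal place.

Everything except the woodworking router sums to 10^(88.0/10) = 6.310e+08 in linear terms, 88.00 dB.
To meet 93.9 dB overall, the treated woodworking router may contribute at most 10^(93.9/10) − 6.310e+08 = 1.824e+09, i.e. 92.61 dB.
So the woodworking router must be reduced from 101.1 to 92.61 dB: IL = 8.49 dB.

8.5 dB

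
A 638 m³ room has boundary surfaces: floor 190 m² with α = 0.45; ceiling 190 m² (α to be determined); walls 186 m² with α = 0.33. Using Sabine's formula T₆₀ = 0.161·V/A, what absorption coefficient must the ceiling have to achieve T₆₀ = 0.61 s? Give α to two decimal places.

0.11

A = 0.161·V/T₆₀ = 0.161·638/0.61 = 168.39 m² sabins.
Absorption from the other surfaces = 190·0.45 + 186·0.33 = 146.88 m², so the ceiling must supply 21.51 m² over 190 m².
α = 21.51/190 = 0.113.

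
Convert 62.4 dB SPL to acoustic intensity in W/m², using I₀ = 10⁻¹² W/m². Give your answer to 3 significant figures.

1.74e-06 W/m²

I/I₀ = 10^(62.4/10) = 1.738e+06, so I = 1.738e+06 × 10⁻¹² W/m².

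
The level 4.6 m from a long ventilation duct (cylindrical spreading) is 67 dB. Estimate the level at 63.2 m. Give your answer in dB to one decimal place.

55.6 dB

For a line source, L₂ = L₁ − 10·log₁₀(r₂/r₁).
L₂ = 67 − 10·log₁₀(63.2/4.6) = 67 − 11.380 = 55.62 dB.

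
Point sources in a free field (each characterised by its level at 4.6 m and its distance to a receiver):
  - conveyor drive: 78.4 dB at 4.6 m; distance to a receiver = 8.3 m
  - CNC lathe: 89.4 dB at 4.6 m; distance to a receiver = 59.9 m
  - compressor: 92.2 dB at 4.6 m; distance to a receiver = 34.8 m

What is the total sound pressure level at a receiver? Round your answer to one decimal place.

77.4 dB

Apply inverse-square spreading to bring every level to the receiver, then sum 10^(L/10).
conveyor drive: 78.4 − 20·log₁₀(8.3/4.6) = 78.4 − 5.13 = 73.27 dB.
CNC lathe: 89.4 − 20·log₁₀(59.9/4.6) = 89.4 − 22.29 = 67.11 dB.
compressor: 92.2 − 20·log₁₀(34.8/4.6) = 92.2 − 17.58 = 74.62 dB.
Σ 10^(L/10) = 5.538e+07 → L_total = 10·log₁₀(5.538e+07) = 77.43 dB.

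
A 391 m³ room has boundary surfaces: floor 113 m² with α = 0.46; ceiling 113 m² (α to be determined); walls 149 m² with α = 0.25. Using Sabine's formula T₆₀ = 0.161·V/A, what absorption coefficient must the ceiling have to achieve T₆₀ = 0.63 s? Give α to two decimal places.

From T₆₀ = 0.161·V/A, the target T₆₀ = 0.63 s needs A = 0.161·391/0.63 = 99.92 m².
Absorption from the other surfaces = 113·0.46 + 149·0.25 = 89.23 m², so the ceiling must supply 10.69 m² over 113 m².
α = 10.69/113 = 0.095.

0.09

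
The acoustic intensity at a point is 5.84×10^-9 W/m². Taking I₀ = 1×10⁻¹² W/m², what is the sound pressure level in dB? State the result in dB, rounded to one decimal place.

Dividing by I₀ shifts the exponent by 12: I/I₀ = 5.84×10^3.
L = 10·(0.7664 + 3) = 37.66 dB.

37.7 dB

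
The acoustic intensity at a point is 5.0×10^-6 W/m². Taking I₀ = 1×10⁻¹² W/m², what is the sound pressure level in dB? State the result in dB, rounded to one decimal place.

67.0 dB

L = 10·log₁₀(I/I₀) = 10·log₁₀(5.0×10^-6/10⁻¹²) = 10·log₁₀(5.0×10^6).
L = 10·(0.6990 + 6) = 66.99 dB.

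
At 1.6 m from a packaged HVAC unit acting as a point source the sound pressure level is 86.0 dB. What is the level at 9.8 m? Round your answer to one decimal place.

70.3 dB

Spherical spreading from a point source gives a 20·log₁₀(r₂/r₁) drop.
L₂ = 86.0 − 20·log₁₀(9.8/1.6) = 86.0 − 15.742 = 70.26 dB.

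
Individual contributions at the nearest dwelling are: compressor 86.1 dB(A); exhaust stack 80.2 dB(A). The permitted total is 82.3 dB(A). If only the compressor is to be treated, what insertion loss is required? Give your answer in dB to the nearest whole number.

Fixed contribution from the other source: Σ 10^(L/10) = 10^(80.2/10) = 1.047e+08 (80.20 dB(A)).
The limit corresponds to 10^(82.3/10) = 1.698e+08; subtracting the fixed part leaves 6.511e+07 for the compressor, i.e. 78.14 dB(A).
Required insertion loss = 86.1 − 78.14 = 7.96 dB.

8 dB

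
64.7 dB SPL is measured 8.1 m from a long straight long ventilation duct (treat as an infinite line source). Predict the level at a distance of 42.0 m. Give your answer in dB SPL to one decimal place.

For a line source, L₂ = L₁ − 10·log₁₀(r₂/r₁).
L₂ = 64.7 − 10·log₁₀(42.0/8.1) = 64.7 − 7.148 = 57.55 dB SPL.

57.6 dB SPL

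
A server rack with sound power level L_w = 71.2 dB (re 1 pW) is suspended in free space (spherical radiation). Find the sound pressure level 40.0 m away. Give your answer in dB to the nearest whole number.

Free-field spherical radiation: L_p = L_w − 10·log₁₀(4π·r²), r = 40.0 m.
4π·r² = 2.011e+04 m², 10·log₁₀ of that is 43.033 dB.
L_p = 71.2 − 43.033 = 28.17 dB.

28 dB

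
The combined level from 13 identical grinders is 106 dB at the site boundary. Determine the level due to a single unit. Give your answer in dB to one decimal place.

94.9 dB

For N identical incoherent sources L_total = L₁ + 10·log₁₀ N, so L₁ = 106 − 10·log₁₀(13) = 106 − 11.139.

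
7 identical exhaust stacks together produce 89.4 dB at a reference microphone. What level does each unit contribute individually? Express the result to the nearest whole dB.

7 equal contributions raise the level by 10·log₁₀ 7 = 8.451 dB, so each unit alone gives 89.4 − 8.451.

81 dB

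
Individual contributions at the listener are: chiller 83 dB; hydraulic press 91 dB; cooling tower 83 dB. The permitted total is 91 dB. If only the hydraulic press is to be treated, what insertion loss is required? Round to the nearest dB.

2 dB

The untreated sources together contribute 10^(83/10) + 10^(83/10) = 3.991e+08, i.e. 86.01 dB.
To meet 91 dB overall, the treated hydraulic press may contribute at most 10^(91/10) − 3.991e+08 = 8.599e+08, i.e. 89.34 dB.
Required insertion loss = 91 − 89.34 = 1.66 dB.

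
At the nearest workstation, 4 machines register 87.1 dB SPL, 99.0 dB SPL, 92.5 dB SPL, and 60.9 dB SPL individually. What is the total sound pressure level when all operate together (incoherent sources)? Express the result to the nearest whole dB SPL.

100 dB SPL

For uncorrelated sources the intensities add, so convert each level to linear form, sum, and take 10·log₁₀ of the total.
Σ 10^(L/10) = 10^(87.1/10) + 10^(99.0/10) + 10^(92.5/10) + 10^(60.9/10) = 1.024e+10.
L_total = 10·log₁₀(1.024e+10) = 100.10 dB SPL.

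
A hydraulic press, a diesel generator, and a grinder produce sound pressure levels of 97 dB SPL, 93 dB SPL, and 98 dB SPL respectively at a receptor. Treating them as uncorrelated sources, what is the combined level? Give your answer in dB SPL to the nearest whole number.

For uncorrelated sources the intensities add, so convert each level to linear form, sum, and take 10·log₁₀ of the total.
Σ 10^(L/10) = 10^(97/10) + 10^(93/10) + 10^(98/10) = 1.332e+10.
L_total = 10·log₁₀(1.332e+10) = 101.24 dB SPL.

101 dB SPL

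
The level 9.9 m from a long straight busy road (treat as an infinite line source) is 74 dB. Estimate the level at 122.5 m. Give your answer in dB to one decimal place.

63.1 dB

Line-source attenuation: ΔL = 10·log₁₀(r₂/r₁) = 10·log₁₀(122.5/9.9) = 10.925 dB.
L₂ = 74 − 10·log₁₀(122.5/9.9) = 74 − 10.925 = 63.07 dB.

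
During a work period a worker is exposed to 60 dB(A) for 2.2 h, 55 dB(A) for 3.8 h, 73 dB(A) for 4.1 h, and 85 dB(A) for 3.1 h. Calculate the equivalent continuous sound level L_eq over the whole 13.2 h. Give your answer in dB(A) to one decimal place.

79.1 dB(A)

The energy average is taken in the linear domain: L_eq = 10·log₁₀[(Σ tᵢ·10^(Lᵢ/10))/T], T = 13.2 h.
Σ tᵢ·10^(Lᵢ/10) = 2.2·10^(60/10) + 3.8·10^(55/10) + 4.1·10^(73/10) + 3.1·10^(85/10) = 1.066e+09.
L_eq = 10·log₁₀(1.066e+09/13.2) = 79.07 dB(A).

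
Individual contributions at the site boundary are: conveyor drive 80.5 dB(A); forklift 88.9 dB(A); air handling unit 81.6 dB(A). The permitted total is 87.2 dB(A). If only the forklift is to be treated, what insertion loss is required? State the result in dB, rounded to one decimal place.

The untreated sources together contribute 10^(80.5/10) + 10^(81.6/10) = 2.567e+08, i.e. 84.10 dB(A).
The limit corresponds to 10^(87.2/10) = 5.248e+08; subtracting the fixed part leaves 2.681e+08 for the forklift, i.e. 84.28 dB(A).
Required insertion loss = 88.9 − 84.28 = 4.62 dB.

4.6 dB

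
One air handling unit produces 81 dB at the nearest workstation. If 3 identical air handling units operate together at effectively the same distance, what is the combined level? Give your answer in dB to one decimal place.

85.8 dB

With 3 equal, uncorrelated contributions the intensity is 3× that of one unit, giving a rise of 10·log₁₀ 3.
L_total = 81 + 10·log₁₀(3) = 81 + 4.771 = 85.77 dB.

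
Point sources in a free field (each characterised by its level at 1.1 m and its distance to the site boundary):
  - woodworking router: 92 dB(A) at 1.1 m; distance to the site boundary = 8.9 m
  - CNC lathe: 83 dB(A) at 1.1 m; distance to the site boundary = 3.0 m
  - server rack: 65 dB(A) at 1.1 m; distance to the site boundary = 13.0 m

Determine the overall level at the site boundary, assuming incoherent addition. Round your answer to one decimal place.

77.1 dB(A)

Propagate each source to the receiver with L = L_ref − 20·log₁₀(r/r_ref), then add intensities.
woodworking router: 92 − 20·log₁₀(8.9/1.1) = 92 − 18.16 = 73.84 dB(A).
CNC lathe: 83 − 20·log₁₀(3.0/1.1) = 83 − 8.71 = 74.29 dB(A).
server rack: 65 − 20·log₁₀(13.0/1.1) = 65 − 21.45 = 43.55 dB(A).
Σ 10^(L/10) = 5.106e+07 → L_total = 10·log₁₀(5.106e+07) = 77.08 dB(A).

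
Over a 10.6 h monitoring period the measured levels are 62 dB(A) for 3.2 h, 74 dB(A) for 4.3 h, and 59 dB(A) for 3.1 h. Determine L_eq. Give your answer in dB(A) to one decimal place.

70.4 dB(A)

The energy average is taken in the linear domain: L_eq = 10·log₁₀[(Σ tᵢ·10^(Lᵢ/10))/T], T = 10.6 h.
Σ tᵢ·10^(Lᵢ/10) = 3.2·10^(62/10) + 4.3·10^(74/10) + 3.1·10^(59/10) = 1.155e+08.
L_eq = 10·log₁₀(1.155e+08/10.6) = 70.37 dB(A).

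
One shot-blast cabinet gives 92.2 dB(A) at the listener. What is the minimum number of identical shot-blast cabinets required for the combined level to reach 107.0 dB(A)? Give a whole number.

The shortfall is 107.0 − 92.2 = 14.8 dB, and N units add 10·log₁₀ N, so need 10·log₁₀ N ≥ 14.8.
N ≥ 10^(14.8/10) = 30.200, so N = 31.

31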